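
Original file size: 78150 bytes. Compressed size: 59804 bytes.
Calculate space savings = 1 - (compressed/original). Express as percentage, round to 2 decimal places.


ratio = compressed/original = 59804/78150 = 0.765246
savings = 1 - ratio = 1 - 0.765246 = 0.234754
as a percentage: 0.234754 * 100 = 23.48%

Space savings = 1 - 59804/78150 = 23.48%


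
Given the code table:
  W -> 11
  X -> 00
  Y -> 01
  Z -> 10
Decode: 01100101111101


Decoding:
01 -> Y
10 -> Z
01 -> Y
01 -> Y
11 -> W
11 -> W
01 -> Y


Result: YZYYWWY


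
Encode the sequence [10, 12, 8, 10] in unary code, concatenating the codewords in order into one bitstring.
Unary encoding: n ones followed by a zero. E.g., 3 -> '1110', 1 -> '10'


Encode each number as n ones followed by a terminating 0:
  10 -> 11111111110 (11 bits)
  12 -> 1111111111110 (13 bits)
  8 -> 111111110 (9 bits)
  10 -> 11111111110 (11 bits)
Total length = 11 + 13 + 9 + 11 = 44 bits.

Unary([10, 12, 8, 10]) = 11111111110111111111111011111111011111111110 (44 bits)


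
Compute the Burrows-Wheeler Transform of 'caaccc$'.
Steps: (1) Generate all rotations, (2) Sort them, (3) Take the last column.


Rotations (sorted):
  0: $caaccc -> last char: c
  1: aaccc$c -> last char: c
  2: accc$ca -> last char: a
  3: c$caacc -> last char: c
  4: caaccc$ -> last char: $
  5: cc$caac -> last char: c
  6: ccc$caa -> last char: a


BWT = ccac$ca


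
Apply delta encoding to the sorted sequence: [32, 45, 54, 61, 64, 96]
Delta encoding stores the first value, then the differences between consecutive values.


First value: 32
Deltas:
  45 - 32 = 13
  54 - 45 = 9
  61 - 54 = 7
  64 - 61 = 3
  96 - 64 = 32


Delta encoded: [32, 13, 9, 7, 3, 32]


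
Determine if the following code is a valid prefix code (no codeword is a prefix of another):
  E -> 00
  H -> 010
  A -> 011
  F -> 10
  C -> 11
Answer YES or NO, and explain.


Checking each pair (does one codeword prefix another?):
  E='00' vs H='010': no prefix
  E='00' vs A='011': no prefix
  E='00' vs F='10': no prefix
  E='00' vs C='11': no prefix
  H='010' vs E='00': no prefix
  H='010' vs A='011': no prefix
  H='010' vs F='10': no prefix
  H='010' vs C='11': no prefix
  A='011' vs E='00': no prefix
  A='011' vs H='010': no prefix
  A='011' vs F='10': no prefix
  A='011' vs C='11': no prefix
  F='10' vs E='00': no prefix
  F='10' vs H='010': no prefix
  F='10' vs A='011': no prefix
  F='10' vs C='11': no prefix
  C='11' vs E='00': no prefix
  C='11' vs H='010': no prefix
  C='11' vs A='011': no prefix
  C='11' vs F='10': no prefix
No violation found over all pairs.

YES -- this is a valid prefix code. No codeword is a prefix of any other codeword.


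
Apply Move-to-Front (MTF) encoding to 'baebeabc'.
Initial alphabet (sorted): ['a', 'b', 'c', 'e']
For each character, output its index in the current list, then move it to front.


MTF encoding:
'b': index 1 in ['a', 'b', 'c', 'e'] -> ['b', 'a', 'c', 'e']
'a': index 1 in ['b', 'a', 'c', 'e'] -> ['a', 'b', 'c', 'e']
'e': index 3 in ['a', 'b', 'c', 'e'] -> ['e', 'a', 'b', 'c']
'b': index 2 in ['e', 'a', 'b', 'c'] -> ['b', 'e', 'a', 'c']
'e': index 1 in ['b', 'e', 'a', 'c'] -> ['e', 'b', 'a', 'c']
'a': index 2 in ['e', 'b', 'a', 'c'] -> ['a', 'e', 'b', 'c']
'b': index 2 in ['a', 'e', 'b', 'c'] -> ['b', 'a', 'e', 'c']
'c': index 3 in ['b', 'a', 'e', 'c'] -> ['c', 'b', 'a', 'e']


Output: [1, 1, 3, 2, 1, 2, 2, 3]


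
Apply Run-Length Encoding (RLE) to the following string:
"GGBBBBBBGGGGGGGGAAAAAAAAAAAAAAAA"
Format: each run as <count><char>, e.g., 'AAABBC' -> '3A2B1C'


Scanning runs left to right:
  i=0: run of 'G' x 2 -> '2G'
  i=2: run of 'B' x 6 -> '6B'
  i=8: run of 'G' x 8 -> '8G'
  i=16: run of 'A' x 16 -> '16A'

RLE = 2G6B8G16A


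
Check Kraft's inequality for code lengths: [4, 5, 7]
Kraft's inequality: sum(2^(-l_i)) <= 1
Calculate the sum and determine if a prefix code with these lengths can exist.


Sum = 2^(-4) + 2^(-5) + 2^(-7)
    = 0.0625 + 0.03125 + 0.0078125
    = 13/128 = 0.1015625
Since 0.1015625 <= 1, Kraft's inequality IS satisfied.
A prefix code with these lengths CAN exist.

Kraft sum = 0.1015625. Satisfied.


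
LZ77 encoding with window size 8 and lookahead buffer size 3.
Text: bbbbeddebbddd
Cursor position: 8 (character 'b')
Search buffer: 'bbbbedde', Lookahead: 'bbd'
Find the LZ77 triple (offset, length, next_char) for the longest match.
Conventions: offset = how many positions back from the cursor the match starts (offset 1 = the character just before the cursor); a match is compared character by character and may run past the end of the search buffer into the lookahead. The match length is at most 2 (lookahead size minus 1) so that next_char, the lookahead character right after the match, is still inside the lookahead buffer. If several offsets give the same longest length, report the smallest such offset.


Try each offset into the search buffer:
  offset=1 (pos 7, char 'e'): match length 0
  offset=2 (pos 6, char 'd'): match length 0
  offset=3 (pos 5, char 'd'): match length 0
  offset=4 (pos 4, char 'e'): match length 0
  offset=5 (pos 3, char 'b'): match length 1
  offset=6 (pos 2, char 'b'): match length 2
  offset=7 (pos 1, char 'b'): match length 2
  offset=8 (pos 0, char 'b'): match length 2
Longest match has length 2, found at offsets 6, 7, 8; take the smallest, offset 6.
next_char = character at position 8 + 2 = 10 -> 'd'

Best match: offset=6, length=2 (matching 'bb' starting at position 2)
LZ77 triple: (6, 2, 'd')


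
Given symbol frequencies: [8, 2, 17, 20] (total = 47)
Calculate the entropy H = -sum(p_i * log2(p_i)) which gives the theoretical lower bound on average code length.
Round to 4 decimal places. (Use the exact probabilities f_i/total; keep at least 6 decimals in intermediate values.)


Per-symbol terms -p_i * log2(p_i) with p_i = f_i/47:
  p = 8/47 = 0.170213: log2(p) = -2.554589, -p*log2(p) = 0.434824
  p = 2/47 = 0.042553: log2(p) = -4.554589, -p*log2(p) = 0.193812
  p = 17/47 = 0.361702: log2(p) = -1.467126, -p*log2(p) = 0.530663
  p = 20/47 = 0.425532: log2(p) = -1.232661, -p*log2(p) = 0.524536
H = 0.434824 + 0.193812 + 0.530663 + 0.524536 = 1.683835

H = 1.6838 bits/symbol


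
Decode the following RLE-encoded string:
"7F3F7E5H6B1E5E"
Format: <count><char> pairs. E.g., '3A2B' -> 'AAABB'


Expanding each <count><char> pair:
  7F -> 'FFFFFFF'
  3F -> 'FFF'
  7E -> 'EEEEEEE'
  5H -> 'HHHHH'
  6B -> 'BBBBBB'
  1E -> 'E'
  5E -> 'EEEEE'

Decoded = FFFFFFFFFFEEEEEEEHHHHHBBBBBBEEEEEE


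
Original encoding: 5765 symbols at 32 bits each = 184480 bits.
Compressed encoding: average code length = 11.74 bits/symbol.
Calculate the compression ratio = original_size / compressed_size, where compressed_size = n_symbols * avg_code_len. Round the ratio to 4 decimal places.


original_size = n_symbols * orig_bits = 5765 * 32 = 184480 bits
compressed_size = n_symbols * avg_code_len = 5765 * 11.74 = 67681.1 bits
ratio = original_size / compressed_size = 184480 / 67681.1 = 2.7257

Compression ratio = 2.7257


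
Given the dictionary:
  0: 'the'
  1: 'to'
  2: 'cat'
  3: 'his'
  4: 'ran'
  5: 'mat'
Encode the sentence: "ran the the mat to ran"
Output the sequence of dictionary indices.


Look up each word in the dictionary:
  'ran' -> 4
  'the' -> 0
  'the' -> 0
  'mat' -> 5
  'to' -> 1
  'ran' -> 4

Encoded: [4, 0, 0, 5, 1, 4]


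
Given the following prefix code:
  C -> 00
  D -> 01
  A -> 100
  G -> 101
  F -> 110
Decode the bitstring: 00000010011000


Decoding step by step:
Bits 00 -> C
Bits 00 -> C
Bits 00 -> C
Bits 100 -> A
Bits 110 -> F
Bits 00 -> C


Decoded message: CCCAFC


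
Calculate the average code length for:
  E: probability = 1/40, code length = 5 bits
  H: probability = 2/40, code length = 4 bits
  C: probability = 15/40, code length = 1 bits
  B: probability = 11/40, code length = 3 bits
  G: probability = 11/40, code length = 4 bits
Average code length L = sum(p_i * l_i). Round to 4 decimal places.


Weighted contributions p_i * l_i:
  E: (1/40) * 5 = 5/40
  H: (2/40) * 4 = 8/40
  C: (15/40) * 1 = 15/40
  B: (11/40) * 3 = 33/40
  G: (11/40) * 4 = 44/40
Sum = (5 + 8 + 15 + 33 + 44)/40 = 105/40

L = 105/40 = 2.6250 bits/symbol


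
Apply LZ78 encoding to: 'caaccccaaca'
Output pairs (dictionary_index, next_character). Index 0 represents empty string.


LZ78 encoding steps:
Dictionary: {0: ''}
Step 1: w='' (idx 0), next='c' -> output (0, 'c'), add 'c' as idx 1
Step 2: w='' (idx 0), next='a' -> output (0, 'a'), add 'a' as idx 2
Step 3: w='a' (idx 2), next='c' -> output (2, 'c'), add 'ac' as idx 3
Step 4: w='c' (idx 1), next='c' -> output (1, 'c'), add 'cc' as idx 4
Step 5: w='c' (idx 1), next='a' -> output (1, 'a'), add 'ca' as idx 5
Step 6: w='ac' (idx 3), next='a' -> output (3, 'a'), add 'aca' as idx 6


Encoded: [(0, 'c'), (0, 'a'), (2, 'c'), (1, 'c'), (1, 'a'), (3, 'a')]


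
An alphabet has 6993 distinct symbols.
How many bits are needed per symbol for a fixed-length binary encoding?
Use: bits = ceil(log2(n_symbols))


log2(6993) = 12.7717
Bracket: 2^12 = 4096 < 6993 <= 2^13 = 8192
So ceil(log2(6993)) = 13

bits = ceil(log2(6993)) = ceil(12.7717) = 13 bits


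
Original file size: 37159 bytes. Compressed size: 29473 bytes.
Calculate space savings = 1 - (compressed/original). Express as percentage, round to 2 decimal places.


ratio = compressed/original = 29473/37159 = 0.793159
savings = 1 - ratio = 1 - 0.793159 = 0.206841
as a percentage: 0.206841 * 100 = 20.68%

Space savings = 1 - 29473/37159 = 20.68%


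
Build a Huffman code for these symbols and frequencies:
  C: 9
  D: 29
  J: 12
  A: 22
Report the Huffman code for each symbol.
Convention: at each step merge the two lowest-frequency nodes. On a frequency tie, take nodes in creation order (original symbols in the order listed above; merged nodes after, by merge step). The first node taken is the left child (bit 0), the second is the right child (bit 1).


Huffman tree construction:
Step 1: Merge C(9) + J(12) = 21
Step 2: Merge (C+J)(21) + A(22) = 43
Step 3: Merge D(29) + ((C+J)+A)(43) = 72
Read each symbol's code off the tree from the root (left child = 0, right child = 1).

Codes:
  C: 100 (length 3)
  D: 0 (length 1)
  J: 101 (length 3)
  A: 11 (length 2)
Average code length: 136/72 = 1.8889 bits/symbol


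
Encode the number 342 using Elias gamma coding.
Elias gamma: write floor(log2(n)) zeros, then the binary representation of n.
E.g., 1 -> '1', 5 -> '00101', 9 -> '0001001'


num_bits = floor(log2(342)) + 1 = 9
leading_zeros = num_bits - 1 = 8
binary(342) = 101010110

Elias gamma(342) = '00000000' + '101010110' = 00000000101010110 (17 bits)


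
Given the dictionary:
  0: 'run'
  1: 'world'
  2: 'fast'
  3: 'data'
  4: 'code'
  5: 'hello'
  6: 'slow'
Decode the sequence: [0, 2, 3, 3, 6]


Look up each index in the dictionary:
  0 -> 'run'
  2 -> 'fast'
  3 -> 'data'
  3 -> 'data'
  6 -> 'slow'

Decoded: "run fast data data slow"


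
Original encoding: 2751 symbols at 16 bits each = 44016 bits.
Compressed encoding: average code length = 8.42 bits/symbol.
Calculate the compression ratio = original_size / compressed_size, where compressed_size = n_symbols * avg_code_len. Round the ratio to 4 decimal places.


original_size = n_symbols * orig_bits = 2751 * 16 = 44016 bits
compressed_size = n_symbols * avg_code_len = 2751 * 8.42 = 23163.42 bits
ratio = original_size / compressed_size = 44016 / 23163.42 = 1.9002

Compression ratio = 1.9002


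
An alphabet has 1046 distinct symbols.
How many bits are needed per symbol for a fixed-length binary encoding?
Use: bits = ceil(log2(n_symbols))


log2(1046) = 10.0307
Bracket: 2^10 = 1024 < 1046 <= 2^11 = 2048
So ceil(log2(1046)) = 11

bits = ceil(log2(1046)) = ceil(10.0307) = 11 bits


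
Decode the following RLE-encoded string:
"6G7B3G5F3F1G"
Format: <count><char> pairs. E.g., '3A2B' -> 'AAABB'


Expanding each <count><char> pair:
  6G -> 'GGGGGG'
  7B -> 'BBBBBBB'
  3G -> 'GGG'
  5F -> 'FFFFF'
  3F -> 'FFF'
  1G -> 'G'

Decoded = GGGGGGBBBBBBBGGGFFFFFFFFG


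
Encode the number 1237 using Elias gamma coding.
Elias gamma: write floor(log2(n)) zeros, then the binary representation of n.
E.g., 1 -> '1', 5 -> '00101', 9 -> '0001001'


num_bits = floor(log2(1237)) + 1 = 11
leading_zeros = num_bits - 1 = 10
binary(1237) = 10011010101

Elias gamma(1237) = '0000000000' + '10011010101' = 000000000010011010101 (21 bits)


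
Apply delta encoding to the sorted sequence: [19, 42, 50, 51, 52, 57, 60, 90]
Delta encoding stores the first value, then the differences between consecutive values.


First value: 19
Deltas:
  42 - 19 = 23
  50 - 42 = 8
  51 - 50 = 1
  52 - 51 = 1
  57 - 52 = 5
  60 - 57 = 3
  90 - 60 = 30


Delta encoded: [19, 23, 8, 1, 1, 5, 3, 30]


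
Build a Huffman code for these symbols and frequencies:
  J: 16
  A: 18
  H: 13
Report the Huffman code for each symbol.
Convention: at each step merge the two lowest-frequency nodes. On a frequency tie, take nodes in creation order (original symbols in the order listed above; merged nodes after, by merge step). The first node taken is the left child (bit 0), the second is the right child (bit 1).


Huffman tree construction:
Step 1: Merge H(13) + J(16) = 29
Step 2: Merge A(18) + (H+J)(29) = 47
Read each symbol's code off the tree from the root (left child = 0, right child = 1).

Codes:
  J: 11 (length 2)
  A: 0 (length 1)
  H: 10 (length 2)
Average code length: 76/47 = 1.6170 bits/symbol


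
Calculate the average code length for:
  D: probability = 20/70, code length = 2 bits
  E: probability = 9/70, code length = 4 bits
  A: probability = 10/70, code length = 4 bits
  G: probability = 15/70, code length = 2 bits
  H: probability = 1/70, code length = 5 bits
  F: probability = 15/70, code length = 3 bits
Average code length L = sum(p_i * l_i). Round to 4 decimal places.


Weighted contributions p_i * l_i:
  D: (20/70) * 2 = 40/70
  E: (9/70) * 4 = 36/70
  A: (10/70) * 4 = 40/70
  G: (15/70) * 2 = 30/70
  H: (1/70) * 5 = 5/70
  F: (15/70) * 3 = 45/70
Sum = (40 + 36 + 40 + 30 + 5 + 45)/70 = 196/70

L = 196/70 = 2.8000 bits/symbol


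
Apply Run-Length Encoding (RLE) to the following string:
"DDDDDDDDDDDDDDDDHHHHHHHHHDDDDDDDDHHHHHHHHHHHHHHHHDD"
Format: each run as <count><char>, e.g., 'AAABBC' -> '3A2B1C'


Scanning runs left to right:
  i=0: run of 'D' x 16 -> '16D'
  i=16: run of 'H' x 9 -> '9H'
  i=25: run of 'D' x 8 -> '8D'
  i=33: run of 'H' x 16 -> '16H'
  i=49: run of 'D' x 2 -> '2D'

RLE = 16D9H8D16H2D


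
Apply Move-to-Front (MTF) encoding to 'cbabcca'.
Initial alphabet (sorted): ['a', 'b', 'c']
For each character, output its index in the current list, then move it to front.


MTF encoding:
'c': index 2 in ['a', 'b', 'c'] -> ['c', 'a', 'b']
'b': index 2 in ['c', 'a', 'b'] -> ['b', 'c', 'a']
'a': index 2 in ['b', 'c', 'a'] -> ['a', 'b', 'c']
'b': index 1 in ['a', 'b', 'c'] -> ['b', 'a', 'c']
'c': index 2 in ['b', 'a', 'c'] -> ['c', 'b', 'a']
'c': index 0 in ['c', 'b', 'a'] -> ['c', 'b', 'a']
'a': index 2 in ['c', 'b', 'a'] -> ['a', 'c', 'b']


Output: [2, 2, 2, 1, 2, 0, 2]


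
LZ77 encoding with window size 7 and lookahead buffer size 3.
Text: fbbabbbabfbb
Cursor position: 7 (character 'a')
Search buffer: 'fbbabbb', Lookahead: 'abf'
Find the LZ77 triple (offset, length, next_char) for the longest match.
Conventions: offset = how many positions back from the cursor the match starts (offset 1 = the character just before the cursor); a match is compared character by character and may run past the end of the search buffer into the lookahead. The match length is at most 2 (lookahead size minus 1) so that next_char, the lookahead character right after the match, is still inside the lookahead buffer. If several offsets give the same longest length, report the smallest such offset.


Try each offset into the search buffer:
  offset=1 (pos 6, char 'b'): match length 0
  offset=2 (pos 5, char 'b'): match length 0
  offset=3 (pos 4, char 'b'): match length 0
  offset=4 (pos 3, char 'a'): match length 2
  offset=5 (pos 2, char 'b'): match length 0
  offset=6 (pos 1, char 'b'): match length 0
  offset=7 (pos 0, char 'f'): match length 0
Longest match has length 2 at offset 4.
next_char = character at position 7 + 2 = 9 -> 'f'

Best match: offset=4, length=2 (matching 'ab' starting at position 3)
LZ77 triple: (4, 2, 'f')


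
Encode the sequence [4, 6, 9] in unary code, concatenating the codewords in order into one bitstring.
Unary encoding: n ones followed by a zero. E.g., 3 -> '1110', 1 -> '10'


Encode each number as n ones followed by a terminating 0:
  4 -> 11110 (5 bits)
  6 -> 1111110 (7 bits)
  9 -> 1111111110 (10 bits)
Total length = 5 + 7 + 10 = 22 bits.

Unary([4, 6, 9]) = 1111011111101111111110 (22 bits)


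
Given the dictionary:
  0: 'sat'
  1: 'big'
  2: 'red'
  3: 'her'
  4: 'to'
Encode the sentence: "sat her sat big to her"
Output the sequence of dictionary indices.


Look up each word in the dictionary:
  'sat' -> 0
  'her' -> 3
  'sat' -> 0
  'big' -> 1
  'to' -> 4
  'her' -> 3

Encoded: [0, 3, 0, 1, 4, 3]


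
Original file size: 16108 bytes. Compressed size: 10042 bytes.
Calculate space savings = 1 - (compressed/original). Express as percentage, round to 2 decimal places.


ratio = compressed/original = 10042/16108 = 0.623417
savings = 1 - ratio = 1 - 0.623417 = 0.376583
as a percentage: 0.376583 * 100 = 37.66%

Space savings = 1 - 10042/16108 = 37.66%


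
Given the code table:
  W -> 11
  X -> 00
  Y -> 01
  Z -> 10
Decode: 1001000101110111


Decoding:
10 -> Z
01 -> Y
00 -> X
01 -> Y
01 -> Y
11 -> W
01 -> Y
11 -> W


Result: ZYXYYWYW


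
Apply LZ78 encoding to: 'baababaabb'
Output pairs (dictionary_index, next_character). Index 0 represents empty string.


LZ78 encoding steps:
Dictionary: {0: ''}
Step 1: w='' (idx 0), next='b' -> output (0, 'b'), add 'b' as idx 1
Step 2: w='' (idx 0), next='a' -> output (0, 'a'), add 'a' as idx 2
Step 3: w='a' (idx 2), next='b' -> output (2, 'b'), add 'ab' as idx 3
Step 4: w='ab' (idx 3), next='a' -> output (3, 'a'), add 'aba' as idx 4
Step 5: w='ab' (idx 3), next='b' -> output (3, 'b'), add 'abb' as idx 5


Encoded: [(0, 'b'), (0, 'a'), (2, 'b'), (3, 'a'), (3, 'b')]


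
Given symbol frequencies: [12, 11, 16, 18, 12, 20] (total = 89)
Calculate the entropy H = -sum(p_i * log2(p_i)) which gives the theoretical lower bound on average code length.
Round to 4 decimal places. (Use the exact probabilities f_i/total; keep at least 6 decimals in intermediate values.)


Per-symbol terms -p_i * log2(p_i) with p_i = f_i/89:
  p = 12/89 = 0.134831: log2(p) = -2.890771, -p*log2(p) = 0.389767
  p = 11/89 = 0.123596: log2(p) = -3.016302, -p*log2(p) = 0.372801
  p = 16/89 = 0.179775: log2(p) = -2.475733, -p*log2(p) = 0.445076
  p = 18/89 = 0.202247: log2(p) = -2.305808, -p*log2(p) = 0.466343
  p = 12/89 = 0.134831: log2(p) = -2.890771, -p*log2(p) = 0.389767
  p = 20/89 = 0.224719: log2(p) = -2.153805, -p*log2(p) = 0.484001
H = 0.389767 + 0.372801 + 0.445076 + 0.466343 + 0.389767 + 0.484001 = 2.547755

H = 2.5478 bits/symbol


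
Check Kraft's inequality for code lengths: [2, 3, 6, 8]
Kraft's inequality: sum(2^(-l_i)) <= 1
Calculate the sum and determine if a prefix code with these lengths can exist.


Sum = 2^(-2) + 2^(-3) + 2^(-6) + 2^(-8)
    = 0.25 + 0.125 + 0.015625 + 0.00390625
    = 101/256 = 0.39453125
Since 0.39453125 <= 1, Kraft's inequality IS satisfied.
A prefix code with these lengths CAN exist.

Kraft sum = 0.39453125. Satisfied.


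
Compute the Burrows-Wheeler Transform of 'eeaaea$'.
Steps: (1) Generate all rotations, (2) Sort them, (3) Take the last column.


Rotations (sorted):
  0: $eeaaea -> last char: a
  1: a$eeaae -> last char: e
  2: aaea$ee -> last char: e
  3: aea$eea -> last char: a
  4: ea$eeaa -> last char: a
  5: eaaea$e -> last char: e
  6: eeaaea$ -> last char: $


BWT = aeeaae$


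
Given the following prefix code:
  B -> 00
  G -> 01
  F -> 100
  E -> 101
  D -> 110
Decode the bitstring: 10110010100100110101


Decoding step by step:
Bits 101 -> E
Bits 100 -> F
Bits 101 -> E
Bits 00 -> B
Bits 100 -> F
Bits 110 -> D
Bits 101 -> E


Decoded message: EFEBFDE


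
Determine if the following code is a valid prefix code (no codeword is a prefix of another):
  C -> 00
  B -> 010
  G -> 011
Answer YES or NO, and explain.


Checking each pair (does one codeword prefix another?):
  C='00' vs B='010': no prefix
  C='00' vs G='011': no prefix
  B='010' vs C='00': no prefix
  B='010' vs G='011': no prefix
  G='011' vs C='00': no prefix
  G='011' vs B='010': no prefix
No violation found over all pairs.

YES -- this is a valid prefix code. No codeword is a prefix of any other codeword.


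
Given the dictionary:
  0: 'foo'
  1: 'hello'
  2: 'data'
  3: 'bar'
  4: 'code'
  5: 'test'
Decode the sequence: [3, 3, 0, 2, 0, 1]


Look up each index in the dictionary:
  3 -> 'bar'
  3 -> 'bar'
  0 -> 'foo'
  2 -> 'data'
  0 -> 'foo'
  1 -> 'hello'

Decoded: "bar bar foo data foo hello"


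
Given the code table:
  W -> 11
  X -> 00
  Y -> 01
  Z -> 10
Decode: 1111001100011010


Decoding:
11 -> W
11 -> W
00 -> X
11 -> W
00 -> X
01 -> Y
10 -> Z
10 -> Z


Result: WWXWXYZZ


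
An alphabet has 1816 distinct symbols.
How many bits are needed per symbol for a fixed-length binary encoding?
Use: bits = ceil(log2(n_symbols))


log2(1816) = 10.8265
Bracket: 2^10 = 1024 < 1816 <= 2^11 = 2048
So ceil(log2(1816)) = 11

bits = ceil(log2(1816)) = ceil(10.8265) = 11 bits


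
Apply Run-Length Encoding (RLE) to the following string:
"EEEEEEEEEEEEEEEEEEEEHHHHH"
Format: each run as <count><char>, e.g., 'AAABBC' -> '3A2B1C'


Scanning runs left to right:
  i=0: run of 'E' x 20 -> '20E'
  i=20: run of 'H' x 5 -> '5H'

RLE = 20E5H


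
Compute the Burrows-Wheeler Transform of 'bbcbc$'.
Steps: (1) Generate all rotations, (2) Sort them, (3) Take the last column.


Rotations (sorted):
  0: $bbcbc -> last char: c
  1: bbcbc$ -> last char: $
  2: bc$bbc -> last char: c
  3: bcbc$b -> last char: b
  4: c$bbcb -> last char: b
  5: cbc$bb -> last char: b


BWT = c$cbbb


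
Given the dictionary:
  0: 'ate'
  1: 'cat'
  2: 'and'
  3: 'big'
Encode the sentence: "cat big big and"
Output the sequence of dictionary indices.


Look up each word in the dictionary:
  'cat' -> 1
  'big' -> 3
  'big' -> 3
  'and' -> 2

Encoded: [1, 3, 3, 2]


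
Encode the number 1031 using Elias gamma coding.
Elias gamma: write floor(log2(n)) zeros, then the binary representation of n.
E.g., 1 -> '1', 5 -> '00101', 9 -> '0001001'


num_bits = floor(log2(1031)) + 1 = 11
leading_zeros = num_bits - 1 = 10
binary(1031) = 10000000111

Elias gamma(1031) = '0000000000' + '10000000111' = 000000000010000000111 (21 bits)


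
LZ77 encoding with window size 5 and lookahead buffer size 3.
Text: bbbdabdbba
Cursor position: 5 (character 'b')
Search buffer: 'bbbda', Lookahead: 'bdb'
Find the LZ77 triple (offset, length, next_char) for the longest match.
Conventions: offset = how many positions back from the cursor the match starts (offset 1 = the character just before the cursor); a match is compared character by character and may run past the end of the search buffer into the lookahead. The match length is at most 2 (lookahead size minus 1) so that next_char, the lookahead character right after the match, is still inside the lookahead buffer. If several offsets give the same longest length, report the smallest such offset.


Try each offset into the search buffer:
  offset=1 (pos 4, char 'a'): match length 0
  offset=2 (pos 3, char 'd'): match length 0
  offset=3 (pos 2, char 'b'): match length 2
  offset=4 (pos 1, char 'b'): match length 1
  offset=5 (pos 0, char 'b'): match length 1
Longest match has length 2 at offset 3.
next_char = character at position 5 + 2 = 7 -> 'b'

Best match: offset=3, length=2 (matching 'bd' starting at position 2)
LZ77 triple: (3, 2, 'b')


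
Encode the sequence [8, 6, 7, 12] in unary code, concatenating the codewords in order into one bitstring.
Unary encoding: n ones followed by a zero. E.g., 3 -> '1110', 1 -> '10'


Encode each number as n ones followed by a terminating 0:
  8 -> 111111110 (9 bits)
  6 -> 1111110 (7 bits)
  7 -> 11111110 (8 bits)
  12 -> 1111111111110 (13 bits)
Total length = 9 + 7 + 8 + 13 = 37 bits.

Unary([8, 6, 7, 12]) = 1111111101111110111111101111111111110 (37 bits)


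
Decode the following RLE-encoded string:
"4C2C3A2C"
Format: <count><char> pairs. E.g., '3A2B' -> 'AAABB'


Expanding each <count><char> pair:
  4C -> 'CCCC'
  2C -> 'CC'
  3A -> 'AAA'
  2C -> 'CC'

Decoded = CCCCCCAAACC


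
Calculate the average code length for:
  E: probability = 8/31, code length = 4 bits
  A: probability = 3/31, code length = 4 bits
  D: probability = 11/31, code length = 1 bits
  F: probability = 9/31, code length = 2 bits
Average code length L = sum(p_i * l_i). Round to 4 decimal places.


Weighted contributions p_i * l_i:
  E: (8/31) * 4 = 32/31
  A: (3/31) * 4 = 12/31
  D: (11/31) * 1 = 11/31
  F: (9/31) * 2 = 18/31
Sum = (32 + 12 + 11 + 18)/31 = 73/31

L = 73/31 = 2.3548 bits/symbol


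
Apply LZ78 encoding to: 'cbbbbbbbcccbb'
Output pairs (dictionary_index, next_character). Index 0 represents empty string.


LZ78 encoding steps:
Dictionary: {0: ''}
Step 1: w='' (idx 0), next='c' -> output (0, 'c'), add 'c' as idx 1
Step 2: w='' (idx 0), next='b' -> output (0, 'b'), add 'b' as idx 2
Step 3: w='b' (idx 2), next='b' -> output (2, 'b'), add 'bb' as idx 3
Step 4: w='bb' (idx 3), next='b' -> output (3, 'b'), add 'bbb' as idx 4
Step 5: w='b' (idx 2), next='c' -> output (2, 'c'), add 'bc' as idx 5
Step 6: w='c' (idx 1), next='c' -> output (1, 'c'), add 'cc' as idx 6
Step 7: w='bb' (idx 3), end of input -> output (3, '')


Encoded: [(0, 'c'), (0, 'b'), (2, 'b'), (3, 'b'), (2, 'c'), (1, 'c'), (3, '')]


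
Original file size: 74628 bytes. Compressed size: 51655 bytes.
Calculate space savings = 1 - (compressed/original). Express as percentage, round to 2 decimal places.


ratio = compressed/original = 51655/74628 = 0.692166
savings = 1 - ratio = 1 - 0.692166 = 0.307834
as a percentage: 0.307834 * 100 = 30.78%

Space savings = 1 - 51655/74628 = 30.78%


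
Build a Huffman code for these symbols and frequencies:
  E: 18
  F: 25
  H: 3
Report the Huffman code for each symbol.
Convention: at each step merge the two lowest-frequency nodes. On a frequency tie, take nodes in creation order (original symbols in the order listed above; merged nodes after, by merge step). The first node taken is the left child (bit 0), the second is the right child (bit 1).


Huffman tree construction:
Step 1: Merge H(3) + E(18) = 21
Step 2: Merge (H+E)(21) + F(25) = 46
Read each symbol's code off the tree from the root (left child = 0, right child = 1).

Codes:
  E: 01 (length 2)
  F: 1 (length 1)
  H: 00 (length 2)
Average code length: 67/46 = 1.4565 bits/symbol


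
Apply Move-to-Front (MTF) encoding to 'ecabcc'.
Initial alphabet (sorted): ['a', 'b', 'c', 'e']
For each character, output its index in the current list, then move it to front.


MTF encoding:
'e': index 3 in ['a', 'b', 'c', 'e'] -> ['e', 'a', 'b', 'c']
'c': index 3 in ['e', 'a', 'b', 'c'] -> ['c', 'e', 'a', 'b']
'a': index 2 in ['c', 'e', 'a', 'b'] -> ['a', 'c', 'e', 'b']
'b': index 3 in ['a', 'c', 'e', 'b'] -> ['b', 'a', 'c', 'e']
'c': index 2 in ['b', 'a', 'c', 'e'] -> ['c', 'b', 'a', 'e']
'c': index 0 in ['c', 'b', 'a', 'e'] -> ['c', 'b', 'a', 'e']


Output: [3, 3, 2, 3, 2, 0]


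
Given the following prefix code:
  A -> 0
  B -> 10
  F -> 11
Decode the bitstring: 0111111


Decoding step by step:
Bits 0 -> A
Bits 11 -> F
Bits 11 -> F
Bits 11 -> F


Decoded message: AFFF


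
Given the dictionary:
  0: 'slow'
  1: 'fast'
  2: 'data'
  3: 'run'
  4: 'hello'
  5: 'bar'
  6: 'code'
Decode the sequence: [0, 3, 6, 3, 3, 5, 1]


Look up each index in the dictionary:
  0 -> 'slow'
  3 -> 'run'
  6 -> 'code'
  3 -> 'run'
  3 -> 'run'
  5 -> 'bar'
  1 -> 'fast'

Decoded: "slow run code run run bar fast"


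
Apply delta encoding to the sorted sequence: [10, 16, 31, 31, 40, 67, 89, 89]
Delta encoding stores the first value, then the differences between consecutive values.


First value: 10
Deltas:
  16 - 10 = 6
  31 - 16 = 15
  31 - 31 = 0
  40 - 31 = 9
  67 - 40 = 27
  89 - 67 = 22
  89 - 89 = 0


Delta encoded: [10, 6, 15, 0, 9, 27, 22, 0]


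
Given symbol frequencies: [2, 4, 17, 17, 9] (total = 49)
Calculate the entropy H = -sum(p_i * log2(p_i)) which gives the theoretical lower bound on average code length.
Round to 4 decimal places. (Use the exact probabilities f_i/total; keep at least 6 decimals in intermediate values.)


Per-symbol terms -p_i * log2(p_i) with p_i = f_i/49:
  p = 2/49 = 0.040816: log2(p) = -4.614710, -p*log2(p) = 0.188356
  p = 4/49 = 0.081633: log2(p) = -3.614710, -p*log2(p) = 0.295078
  p = 17/49 = 0.346939: log2(p) = -1.527247, -p*log2(p) = 0.529861
  p = 17/49 = 0.346939: log2(p) = -1.527247, -p*log2(p) = 0.529861
  p = 9/49 = 0.183673: log2(p) = -2.444785, -p*log2(p) = 0.449042
H = 0.188356 + 0.295078 + 0.529861 + 0.529861 + 0.449042 = 1.992198

H = 1.9922 bits/symbol


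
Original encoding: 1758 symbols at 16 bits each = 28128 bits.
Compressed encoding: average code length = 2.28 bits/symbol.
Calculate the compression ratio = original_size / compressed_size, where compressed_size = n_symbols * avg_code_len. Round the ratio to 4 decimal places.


original_size = n_symbols * orig_bits = 1758 * 16 = 28128 bits
compressed_size = n_symbols * avg_code_len = 1758 * 2.28 = 4008.24 bits
ratio = original_size / compressed_size = 28128 / 4008.24 = 7.0175

Compression ratio = 7.0175


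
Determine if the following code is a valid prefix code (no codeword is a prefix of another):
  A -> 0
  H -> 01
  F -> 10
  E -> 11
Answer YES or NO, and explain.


Checking each pair (does one codeword prefix another?):
  A='0' vs H='01': prefix -- VIOLATION

NO -- this is NOT a valid prefix code. A (0) is a prefix of H (01).


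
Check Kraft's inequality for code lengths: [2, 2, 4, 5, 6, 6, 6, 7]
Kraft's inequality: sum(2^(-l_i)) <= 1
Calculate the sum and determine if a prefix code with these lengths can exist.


Sum = 2^(-2) + 2^(-2) + 2^(-4) + 2^(-5) + 2^(-6) + 2^(-6) + 2^(-6) + 2^(-7)
    = 0.25 + 0.25 + 0.0625 + 0.03125 + 0.015625 + 0.015625 + 0.015625 + 0.0078125
    = 83/128 = 0.6484375
Since 0.6484375 <= 1, Kraft's inequality IS satisfied.
A prefix code with these lengths CAN exist.

Kraft sum = 0.6484375. Satisfied.


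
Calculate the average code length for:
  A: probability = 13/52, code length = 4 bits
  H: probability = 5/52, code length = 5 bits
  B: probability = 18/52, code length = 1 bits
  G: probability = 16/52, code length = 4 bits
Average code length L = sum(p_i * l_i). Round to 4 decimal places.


Weighted contributions p_i * l_i:
  A: (13/52) * 4 = 52/52
  H: (5/52) * 5 = 25/52
  B: (18/52) * 1 = 18/52
  G: (16/52) * 4 = 64/52
Sum = (52 + 25 + 18 + 64)/52 = 159/52

L = 159/52 = 3.0577 bits/symbol


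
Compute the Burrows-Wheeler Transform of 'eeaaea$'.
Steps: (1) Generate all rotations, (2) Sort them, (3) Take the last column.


Rotations (sorted):
  0: $eeaaea -> last char: a
  1: a$eeaae -> last char: e
  2: aaea$ee -> last char: e
  3: aea$eea -> last char: a
  4: ea$eeaa -> last char: a
  5: eaaea$e -> last char: e
  6: eeaaea$ -> last char: $


BWT = aeeaae$


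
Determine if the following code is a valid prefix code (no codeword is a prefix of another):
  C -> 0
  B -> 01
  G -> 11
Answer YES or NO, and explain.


Checking each pair (does one codeword prefix another?):
  C='0' vs B='01': prefix -- VIOLATION

NO -- this is NOT a valid prefix code. C (0) is a prefix of B (01).


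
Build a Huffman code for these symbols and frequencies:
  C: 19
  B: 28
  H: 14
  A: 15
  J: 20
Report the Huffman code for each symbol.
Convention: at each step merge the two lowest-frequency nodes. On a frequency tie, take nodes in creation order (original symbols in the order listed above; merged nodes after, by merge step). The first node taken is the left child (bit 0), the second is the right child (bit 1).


Huffman tree construction:
Step 1: Merge H(14) + A(15) = 29
Step 2: Merge C(19) + J(20) = 39
Step 3: Merge B(28) + (H+A)(29) = 57
Step 4: Merge (C+J)(39) + (B+(H+A))(57) = 96
Read each symbol's code off the tree from the root (left child = 0, right child = 1).

Codes:
  C: 00 (length 2)
  B: 10 (length 2)
  H: 110 (length 3)
  A: 111 (length 3)
  J: 01 (length 2)
Average code length: 221/96 = 2.3021 bits/symbol


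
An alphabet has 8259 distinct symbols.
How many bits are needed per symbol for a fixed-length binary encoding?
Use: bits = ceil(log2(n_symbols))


log2(8259) = 13.0118
Bracket: 2^13 = 8192 < 8259 <= 2^14 = 16384
So ceil(log2(8259)) = 14

bits = ceil(log2(8259)) = ceil(13.0118) = 14 bits


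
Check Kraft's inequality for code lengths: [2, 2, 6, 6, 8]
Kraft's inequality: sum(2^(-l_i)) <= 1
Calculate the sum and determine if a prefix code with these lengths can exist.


Sum = 2^(-2) + 2^(-2) + 2^(-6) + 2^(-6) + 2^(-8)
    = 0.25 + 0.25 + 0.015625 + 0.015625 + 0.00390625
    = 137/256 = 0.53515625
Since 0.53515625 <= 1, Kraft's inequality IS satisfied.
A prefix code with these lengths CAN exist.

Kraft sum = 0.53515625. Satisfied.


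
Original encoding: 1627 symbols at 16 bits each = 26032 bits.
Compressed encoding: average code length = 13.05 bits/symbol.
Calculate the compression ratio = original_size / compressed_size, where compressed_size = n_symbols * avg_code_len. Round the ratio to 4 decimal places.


original_size = n_symbols * orig_bits = 1627 * 16 = 26032 bits
compressed_size = n_symbols * avg_code_len = 1627 * 13.05 = 21232.35 bits
ratio = original_size / compressed_size = 26032 / 21232.35 = 1.2261

Compression ratio = 1.2261


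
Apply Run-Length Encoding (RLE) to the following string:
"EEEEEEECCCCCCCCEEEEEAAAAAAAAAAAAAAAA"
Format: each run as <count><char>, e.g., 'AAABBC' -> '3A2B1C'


Scanning runs left to right:
  i=0: run of 'E' x 7 -> '7E'
  i=7: run of 'C' x 8 -> '8C'
  i=15: run of 'E' x 5 -> '5E'
  i=20: run of 'A' x 16 -> '16A'

RLE = 7E8C5E16A


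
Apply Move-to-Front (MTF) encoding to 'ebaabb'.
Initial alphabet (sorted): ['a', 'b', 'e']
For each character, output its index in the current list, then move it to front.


MTF encoding:
'e': index 2 in ['a', 'b', 'e'] -> ['e', 'a', 'b']
'b': index 2 in ['e', 'a', 'b'] -> ['b', 'e', 'a']
'a': index 2 in ['b', 'e', 'a'] -> ['a', 'b', 'e']
'a': index 0 in ['a', 'b', 'e'] -> ['a', 'b', 'e']
'b': index 1 in ['a', 'b', 'e'] -> ['b', 'a', 'e']
'b': index 0 in ['b', 'a', 'e'] -> ['b', 'a', 'e']


Output: [2, 2, 2, 0, 1, 0]


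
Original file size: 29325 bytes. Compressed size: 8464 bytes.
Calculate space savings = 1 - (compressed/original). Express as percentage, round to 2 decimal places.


ratio = compressed/original = 8464/29325 = 0.288627
savings = 1 - ratio = 1 - 0.288627 = 0.711373
as a percentage: 0.711373 * 100 = 71.14%

Space savings = 1 - 8464/29325 = 71.14%


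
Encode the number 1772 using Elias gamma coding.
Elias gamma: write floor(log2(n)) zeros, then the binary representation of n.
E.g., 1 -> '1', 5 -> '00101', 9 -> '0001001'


num_bits = floor(log2(1772)) + 1 = 11
leading_zeros = num_bits - 1 = 10
binary(1772) = 11011101100

Elias gamma(1772) = '0000000000' + '11011101100' = 000000000011011101100 (21 bits)


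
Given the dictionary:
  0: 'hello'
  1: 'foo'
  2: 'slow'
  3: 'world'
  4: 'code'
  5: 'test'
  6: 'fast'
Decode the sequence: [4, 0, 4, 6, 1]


Look up each index in the dictionary:
  4 -> 'code'
  0 -> 'hello'
  4 -> 'code'
  6 -> 'fast'
  1 -> 'foo'

Decoded: "code hello code fast foo"


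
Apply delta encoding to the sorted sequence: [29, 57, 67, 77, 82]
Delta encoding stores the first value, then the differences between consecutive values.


First value: 29
Deltas:
  57 - 29 = 28
  67 - 57 = 10
  77 - 67 = 10
  82 - 77 = 5


Delta encoded: [29, 28, 10, 10, 5]


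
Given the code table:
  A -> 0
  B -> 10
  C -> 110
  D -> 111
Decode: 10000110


Decoding:
10 -> B
0 -> A
0 -> A
0 -> A
110 -> C


Result: BAAAC


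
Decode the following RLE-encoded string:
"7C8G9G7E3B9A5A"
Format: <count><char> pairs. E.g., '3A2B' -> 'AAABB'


Expanding each <count><char> pair:
  7C -> 'CCCCCCC'
  8G -> 'GGGGGGGG'
  9G -> 'GGGGGGGGG'
  7E -> 'EEEEEEE'
  3B -> 'BBB'
  9A -> 'AAAAAAAAA'
  5A -> 'AAAAA'

Decoded = CCCCCCCGGGGGGGGGGGGGGGGGEEEEEEEBBBAAAAAAAAAAAAAA


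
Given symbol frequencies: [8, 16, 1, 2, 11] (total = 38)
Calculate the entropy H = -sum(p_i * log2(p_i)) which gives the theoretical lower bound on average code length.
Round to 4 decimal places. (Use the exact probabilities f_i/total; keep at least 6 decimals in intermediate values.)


Per-symbol terms -p_i * log2(p_i) with p_i = f_i/38:
  p = 8/38 = 0.210526: log2(p) = -2.247928, -p*log2(p) = 0.473248
  p = 16/38 = 0.421053: log2(p) = -1.247928, -p*log2(p) = 0.525443
  p = 1/38 = 0.026316: log2(p) = -5.247928, -p*log2(p) = 0.138103
  p = 2/38 = 0.052632: log2(p) = -4.247928, -p*log2(p) = 0.223575
  p = 11/38 = 0.289474: log2(p) = -1.788496, -p*log2(p) = 0.517722
H = 0.473248 + 0.525443 + 0.138103 + 0.223575 + 0.517722 = 1.878091

H = 1.8781 bits/symbol


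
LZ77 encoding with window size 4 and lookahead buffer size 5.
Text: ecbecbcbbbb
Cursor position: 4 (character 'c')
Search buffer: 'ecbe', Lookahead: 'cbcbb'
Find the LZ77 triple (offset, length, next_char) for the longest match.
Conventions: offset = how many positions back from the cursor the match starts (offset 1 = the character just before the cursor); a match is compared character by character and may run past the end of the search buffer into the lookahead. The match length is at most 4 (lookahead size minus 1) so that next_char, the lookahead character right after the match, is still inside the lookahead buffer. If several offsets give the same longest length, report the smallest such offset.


Try each offset into the search buffer:
  offset=1 (pos 3, char 'e'): match length 0
  offset=2 (pos 2, char 'b'): match length 0
  offset=3 (pos 1, char 'c'): match length 2
  offset=4 (pos 0, char 'e'): match length 0
Longest match has length 2 at offset 3.
next_char = character at position 4 + 2 = 6 -> 'c'

Best match: offset=3, length=2 (matching 'cb' starting at position 1)
LZ77 triple: (3, 2, 'c')


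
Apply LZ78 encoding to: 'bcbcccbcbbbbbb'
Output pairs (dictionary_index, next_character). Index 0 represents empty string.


LZ78 encoding steps:
Dictionary: {0: ''}
Step 1: w='' (idx 0), next='b' -> output (0, 'b'), add 'b' as idx 1
Step 2: w='' (idx 0), next='c' -> output (0, 'c'), add 'c' as idx 2
Step 3: w='b' (idx 1), next='c' -> output (1, 'c'), add 'bc' as idx 3
Step 4: w='c' (idx 2), next='c' -> output (2, 'c'), add 'cc' as idx 4
Step 5: w='bc' (idx 3), next='b' -> output (3, 'b'), add 'bcb' as idx 5
Step 6: w='b' (idx 1), next='b' -> output (1, 'b'), add 'bb' as idx 6
Step 7: w='bb' (idx 6), next='b' -> output (6, 'b'), add 'bbb' as idx 7


Encoded: [(0, 'b'), (0, 'c'), (1, 'c'), (2, 'c'), (3, 'b'), (1, 'b'), (6, 'b')]


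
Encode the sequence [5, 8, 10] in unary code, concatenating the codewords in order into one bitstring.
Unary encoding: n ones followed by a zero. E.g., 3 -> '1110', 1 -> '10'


Encode each number as n ones followed by a terminating 0:
  5 -> 111110 (6 bits)
  8 -> 111111110 (9 bits)
  10 -> 11111111110 (11 bits)
Total length = 6 + 9 + 11 = 26 bits.

Unary([5, 8, 10]) = 11111011111111011111111110 (26 bits)


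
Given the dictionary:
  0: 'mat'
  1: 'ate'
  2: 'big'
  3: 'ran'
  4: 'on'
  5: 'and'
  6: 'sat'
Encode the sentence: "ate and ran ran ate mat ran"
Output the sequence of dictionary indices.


Look up each word in the dictionary:
  'ate' -> 1
  'and' -> 5
  'ran' -> 3
  'ran' -> 3
  'ate' -> 1
  'mat' -> 0
  'ran' -> 3

Encoded: [1, 5, 3, 3, 1, 0, 3]


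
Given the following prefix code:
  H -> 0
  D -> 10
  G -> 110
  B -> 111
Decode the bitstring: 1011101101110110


Decoding step by step:
Bits 10 -> D
Bits 111 -> B
Bits 0 -> H
Bits 110 -> G
Bits 111 -> B
Bits 0 -> H
Bits 110 -> G


Decoded message: DBHGBHG
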